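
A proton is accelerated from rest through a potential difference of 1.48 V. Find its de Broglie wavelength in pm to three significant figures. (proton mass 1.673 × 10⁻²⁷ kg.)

KE = eV = 1.602 × 10⁻¹⁹ × 1.480 = 2.371 × 10⁻¹⁹ J.
p = √(2mKE) = √(2 × 1.673 × 10⁻²⁷ × 2.371 × 10⁻¹⁹) = 2.817 × 10⁻²³ kg·m/s.
λ = h/p = 6.626 × 10⁻³⁴ / 2.817 × 10⁻²³ = 2.35 × 10⁻¹¹ m = 23.5 pm.

λ = 23.5 pm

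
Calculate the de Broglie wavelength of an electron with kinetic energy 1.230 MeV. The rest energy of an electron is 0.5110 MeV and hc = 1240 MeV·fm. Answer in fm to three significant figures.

Total energy E = KE + m₀c² = 1.230 + 0.5110 = 1.7410 MeV.
(pc)² = E² − (m₀c²)² = (1.7410)² − (0.5110)² = 2.770 MeV², so pc = 1.664 MeV.
λ = hc/(pc) = 1240 MeV·fm / 1.664 MeV = 745 fm.

λ = 745 fm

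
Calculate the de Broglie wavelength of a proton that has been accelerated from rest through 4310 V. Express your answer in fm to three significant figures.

λ = 436 fm

KE = eV = 1.602 × 10⁻¹⁹ × 4310 = 6.905 × 10⁻¹⁶ J.
p = √(2mKE) = √(2 × 1.673 × 10⁻²⁷ × 6.905 × 10⁻¹⁶) = 1.520 × 10⁻²¹ kg·m/s.
λ = h/p = 6.626 × 10⁻³⁴ / 1.520 × 10⁻²¹ = 4.36 × 10⁻¹³ m = 436 fm.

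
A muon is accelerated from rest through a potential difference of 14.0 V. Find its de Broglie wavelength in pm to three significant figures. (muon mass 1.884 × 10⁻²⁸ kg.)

λ = 22.8 pm

KE = eV = 1.602 × 10⁻¹⁹ × 14.00 = 2.243 × 10⁻¹⁸ J.
p = √(2mKE) = √(2 × 1.884 × 10⁻²⁸ × 2.243 × 10⁻¹⁸) = 2.907 × 10⁻²³ kg·m/s.
λ = h/p = 6.626 × 10⁻³⁴ / 2.907 × 10⁻²³ = 2.28 × 10⁻¹¹ m = 22.8 pm.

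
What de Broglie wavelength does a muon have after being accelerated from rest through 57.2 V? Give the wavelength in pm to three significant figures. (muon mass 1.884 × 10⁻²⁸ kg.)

λ = 11.3 pm

KE = eV = 1.602 × 10⁻¹⁹ × 57.20 = 9.163 × 10⁻¹⁸ J.
p = √(2mKE) = √(2 × 1.884 × 10⁻²⁸ × 9.163 × 10⁻¹⁸) = 5.876 × 10⁻²³ kg·m/s.
λ = h/p = 6.626 × 10⁻³⁴ / 5.876 × 10⁻²³ = 1.13 × 10⁻¹¹ m = 11.3 pm.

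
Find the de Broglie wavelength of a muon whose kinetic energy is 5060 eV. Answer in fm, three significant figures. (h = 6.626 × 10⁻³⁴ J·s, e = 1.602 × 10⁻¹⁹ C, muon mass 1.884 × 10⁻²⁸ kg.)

KE = 5060 eV = 8.106 × 10⁻¹⁶ J.
p = √(2mKE) = √(2 × 1.884 × 10⁻²⁸ × 8.106 × 10⁻¹⁶) = 5.527 × 10⁻²² kg·m/s.
λ = h/p = 6.626 × 10⁻³⁴ / 5.527 × 10⁻²² = 1.20 × 10⁻¹² m = 1200 fm.

λ = 1200 fm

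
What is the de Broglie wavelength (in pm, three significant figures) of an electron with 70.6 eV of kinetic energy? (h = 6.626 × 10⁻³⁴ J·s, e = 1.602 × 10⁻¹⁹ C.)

λ = 146 pm

KE = 70.6 eV = 1.131 × 10⁻¹⁷ J.
p = √(2mKE) = √(2 × 9.109 × 10⁻³¹ × 1.131 × 10⁻¹⁷) = 4.539 × 10⁻²⁴ kg·m/s.
λ = h/p = 6.626 × 10⁻³⁴ / 4.539 × 10⁻²⁴ = 1.46 × 10⁻¹⁰ m = 146 pm.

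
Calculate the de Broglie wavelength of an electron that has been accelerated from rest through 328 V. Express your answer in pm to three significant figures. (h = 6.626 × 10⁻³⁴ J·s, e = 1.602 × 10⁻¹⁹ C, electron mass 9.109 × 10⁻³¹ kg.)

λ = 67.7 pm

KE = eV = 1.602 × 10⁻¹⁹ × 328.0 = 5.255 × 10⁻¹⁷ J.
p = √(2mKE) = √(2 × 9.109 × 10⁻³¹ × 5.255 × 10⁻¹⁷) = 9.784 × 10⁻²⁴ kg·m/s.
λ = h/p = 6.626 × 10⁻³⁴ / 9.784 × 10⁻²⁴ = 6.77 × 10⁻¹¹ m = 67.7 pm.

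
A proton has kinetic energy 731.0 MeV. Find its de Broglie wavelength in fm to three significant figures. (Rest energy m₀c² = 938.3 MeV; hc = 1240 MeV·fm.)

λ = 0.898 fm

Total energy E = KE + m₀c² = 731.0 + 938.3 = 1669.3 MeV.
(pc)² = E² − (m₀c²)² = (1669.3)² − (938.3)² = 1.906 × 10⁶ MeV², so pc = 1381 MeV.
λ = hc/(pc) = 1240 MeV·fm / 1381 MeV = 0.898 fm.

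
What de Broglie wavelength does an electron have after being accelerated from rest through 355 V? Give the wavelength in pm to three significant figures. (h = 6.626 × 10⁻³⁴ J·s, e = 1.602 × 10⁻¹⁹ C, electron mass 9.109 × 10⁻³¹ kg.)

λ = 65.1 pm

KE = eV = 1.602 × 10⁻¹⁹ × 355.0 = 5.687 × 10⁻¹⁷ J.
p = √(2mKE) = √(2 × 9.109 × 10⁻³¹ × 5.687 × 10⁻¹⁷) = 1.018 × 10⁻²³ kg·m/s.
λ = h/p = 6.626 × 10⁻³⁴ / 1.018 × 10⁻²³ = 6.51 × 10⁻¹¹ m = 65.1 pm.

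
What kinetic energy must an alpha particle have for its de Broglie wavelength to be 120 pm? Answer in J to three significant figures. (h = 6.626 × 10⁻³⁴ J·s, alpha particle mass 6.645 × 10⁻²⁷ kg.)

KE = 2.29 × 10⁻²¹ J

p = h/λ = 6.626 × 10⁻³⁴ / 1.200 × 10⁻¹⁰ = 5.522 × 10⁻²⁴ kg·m/s.
KE = p²/(2m) = (5.522 × 10⁻²⁴)² / (2 × 6.645 × 10⁻²⁷) = 2.294 × 10⁻²¹ J = 2.29 × 10⁻²¹ J.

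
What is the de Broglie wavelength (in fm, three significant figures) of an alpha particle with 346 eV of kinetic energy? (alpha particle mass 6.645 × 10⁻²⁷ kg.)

λ = 772 fm

KE = 346 eV = 5.543 × 10⁻¹⁷ J.
p = √(2mKE) = √(2 × 6.645 × 10⁻²⁷ × 5.543 × 10⁻¹⁷) = 8.583 × 10⁻²² kg·m/s.
λ = h/p = 6.626 × 10⁻³⁴ / 8.583 × 10⁻²² = 7.72 × 10⁻¹³ m = 772 fm.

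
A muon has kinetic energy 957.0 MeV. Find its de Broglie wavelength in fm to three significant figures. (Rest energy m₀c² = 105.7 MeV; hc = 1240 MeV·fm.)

λ = 1.17 fm

Total energy E = KE + m₀c² = 957.0 + 105.7 = 1062.7 MeV.
(pc)² = E² − (m₀c²)² = (1062.7)² − (105.7)² = 1.118 × 10⁶ MeV², so pc = 1057 MeV.
λ = hc/(pc) = 1240 MeV·fm / 1057 MeV = 1.17 fm.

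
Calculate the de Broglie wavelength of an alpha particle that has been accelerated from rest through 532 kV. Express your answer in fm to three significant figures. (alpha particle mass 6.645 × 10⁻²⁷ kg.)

KE = 2eV = 2 × 1.602 × 10⁻¹⁹ × 5.320 × 10⁵ = 1.705 × 10⁻¹³ J.
p = √(2mKE) = √(2 × 6.645 × 10⁻²⁷ × 1.705 × 10⁻¹³) = 4.760 × 10⁻²⁰ kg·m/s.
λ = h/p = 6.626 × 10⁻³⁴ / 4.760 × 10⁻²⁰ = 1.39 × 10⁻¹⁴ m = 13.9 fm.

λ = 13.9 fm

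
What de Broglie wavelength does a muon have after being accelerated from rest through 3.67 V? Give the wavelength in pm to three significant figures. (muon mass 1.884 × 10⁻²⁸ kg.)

KE = eV = 1.602 × 10⁻¹⁹ × 3.670 = 5.879 × 10⁻¹⁹ J.
p = √(2mKE) = √(2 × 1.884 × 10⁻²⁸ × 5.879 × 10⁻¹⁹) = 1.488 × 10⁻²³ kg·m/s.
λ = h/p = 6.626 × 10⁻³⁴ / 1.488 × 10⁻²³ = 4.45 × 10⁻¹¹ m = 44.5 pm.

λ = 44.5 pm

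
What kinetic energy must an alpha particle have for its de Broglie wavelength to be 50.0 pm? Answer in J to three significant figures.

p = h/λ = 6.626 × 10⁻³⁴ / 5.000 × 10⁻¹¹ = 1.325 × 10⁻²³ kg·m/s.
KE = p²/(2m) = (1.325 × 10⁻²³)² / (2 × 6.645 × 10⁻²⁷) = 1.321 × 10⁻²⁰ J = 1.32 × 10⁻²⁰ J.

KE = 1.32 × 10⁻²⁰ J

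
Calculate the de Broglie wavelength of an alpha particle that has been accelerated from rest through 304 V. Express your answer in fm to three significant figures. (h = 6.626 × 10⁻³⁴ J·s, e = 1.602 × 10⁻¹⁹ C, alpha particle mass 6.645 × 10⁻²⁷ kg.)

λ = 582 fm

KE = 2eV = 2 × 1.602 × 10⁻¹⁹ × 304.0 = 9.740 × 10⁻¹⁷ J.
p = √(2mKE) = √(2 × 6.645 × 10⁻²⁷ × 9.740 × 10⁻¹⁷) = 1.138 × 10⁻²¹ kg·m/s.
λ = h/p = 6.626 × 10⁻³⁴ / 1.138 × 10⁻²¹ = 5.82 × 10⁻¹³ m = 582 fm.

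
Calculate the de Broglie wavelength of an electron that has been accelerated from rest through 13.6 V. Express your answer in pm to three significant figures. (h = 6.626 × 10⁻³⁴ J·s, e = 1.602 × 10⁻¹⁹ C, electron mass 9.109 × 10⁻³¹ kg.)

λ = 333 pm

KE = eV = 1.602 × 10⁻¹⁹ × 13.60 = 2.179 × 10⁻¹⁸ J.
p = √(2mKE) = √(2 × 9.109 × 10⁻³¹ × 2.179 × 10⁻¹⁸) = 1.992 × 10⁻²⁴ kg·m/s.
λ = h/p = 6.626 × 10⁻³⁴ / 1.992 × 10⁻²⁴ = 3.33 × 10⁻¹⁰ m = 333 pm.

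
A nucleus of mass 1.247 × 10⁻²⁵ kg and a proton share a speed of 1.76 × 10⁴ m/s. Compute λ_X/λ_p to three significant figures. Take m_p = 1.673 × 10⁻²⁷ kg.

At fixed v, p = mv so λ = h/(mv) ∝ 1/m.
λ_X/λ_p = m_p/m_X = 1.673 × 10⁻²⁷/1.247 × 10⁻²⁵ = 0.0134.

λ_X/λ_p = 0.0134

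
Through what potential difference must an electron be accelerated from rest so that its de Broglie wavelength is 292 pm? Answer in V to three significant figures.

p = h/λ = 6.626 × 10⁻³⁴ / 2.920 × 10⁻¹⁰ = 2.269 × 10⁻²⁴ kg·m/s.
KE = p²/(2m) = 2.826 × 10⁻¹⁸ J.
V = KE/e = 2.826 × 10⁻¹⁸ / (1.602 × 10⁻¹⁹) = 17.6 V.

V = 17.6 V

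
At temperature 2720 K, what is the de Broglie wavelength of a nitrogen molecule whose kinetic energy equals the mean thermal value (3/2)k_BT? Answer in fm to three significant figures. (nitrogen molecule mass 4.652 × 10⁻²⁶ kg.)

KE = (3/2)k_BT = 1.5 × 1.381 × 10⁻²³ × 2720 = 5.634 × 10⁻²⁰ J.
p = √(2mKE) = √(2 × 4.652 × 10⁻²⁶ × 5.634 × 10⁻²⁰) = 7.240 × 10⁻²³ kg·m/s.
λ = h/p = 9.15 × 10⁻¹² m = 9150 fm.

λ = 9150 fm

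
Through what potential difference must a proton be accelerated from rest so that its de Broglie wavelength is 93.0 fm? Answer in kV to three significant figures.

V = 94.7 kV

p = h/λ = 6.626 × 10⁻³⁴ / 9.300 × 10⁻¹⁴ = 7.125 × 10⁻²¹ kg·m/s.
KE = p²/(2m) = 1.517 × 10⁻¹⁴ J.
V = KE/e = 1.517 × 10⁻¹⁴ / (1.602 × 10⁻¹⁹) = 94.7 kV.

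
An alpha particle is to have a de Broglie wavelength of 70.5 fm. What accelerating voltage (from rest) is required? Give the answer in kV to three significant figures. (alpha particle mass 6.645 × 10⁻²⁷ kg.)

V = 20.7 kV

p = h/λ = 6.626 × 10⁻³⁴ / 7.050 × 10⁻¹⁴ = 9.399 × 10⁻²¹ kg·m/s.
KE = p²/(2m) = 6.647 × 10⁻¹⁵ J.
V = KE/2e = 6.647 × 10⁻¹⁵ / (2 × 1.602 × 10⁻¹⁹) = 20.7 kV.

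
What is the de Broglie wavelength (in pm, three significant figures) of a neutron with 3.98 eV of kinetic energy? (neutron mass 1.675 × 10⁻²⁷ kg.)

KE = 3.98 eV = 6.376 × 10⁻¹⁹ J.
p = √(2mKE) = √(2 × 1.675 × 10⁻²⁷ × 6.376 × 10⁻¹⁹) = 4.622 × 10⁻²³ kg·m/s.
λ = h/p = 6.626 × 10⁻³⁴ / 4.622 × 10⁻²³ = 1.43 × 10⁻¹¹ m = 14.3 pm.

λ = 14.3 pm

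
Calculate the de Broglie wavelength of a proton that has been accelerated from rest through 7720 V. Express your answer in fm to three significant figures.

KE = eV = 1.602 × 10⁻¹⁹ × 7720 = 1.237 × 10⁻¹⁵ J.
p = √(2mKE) = √(2 × 1.673 × 10⁻²⁷ × 1.237 × 10⁻¹⁵) = 2.034 × 10⁻²¹ kg·m/s.
λ = h/p = 6.626 × 10⁻³⁴ / 2.034 × 10⁻²¹ = 3.26 × 10⁻¹³ m = 326 fm.

λ = 326 fm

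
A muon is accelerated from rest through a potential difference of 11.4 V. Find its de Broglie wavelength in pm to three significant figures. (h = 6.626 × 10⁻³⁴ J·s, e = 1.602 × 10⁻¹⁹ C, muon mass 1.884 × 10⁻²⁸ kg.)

KE = eV = 1.602 × 10⁻¹⁹ × 11.40 = 1.826 × 10⁻¹⁸ J.
p = √(2mKE) = √(2 × 1.884 × 10⁻²⁸ × 1.826 × 10⁻¹⁸) = 2.623 × 10⁻²³ kg·m/s.
λ = h/p = 6.626 × 10⁻³⁴ / 2.623 × 10⁻²³ = 2.53 × 10⁻¹¹ m = 25.3 pm.

λ = 25.3 pm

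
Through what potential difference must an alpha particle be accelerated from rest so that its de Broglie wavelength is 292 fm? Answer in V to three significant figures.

p = h/λ = 6.626 × 10⁻³⁴ / 2.920 × 10⁻¹³ = 2.269 × 10⁻²¹ kg·m/s.
KE = p²/(2m) = 3.874 × 10⁻¹⁶ J.
V = KE/2e = 3.874 × 10⁻¹⁶ / (2 × 1.602 × 10⁻¹⁹) = 1210 V.

V = 1210 V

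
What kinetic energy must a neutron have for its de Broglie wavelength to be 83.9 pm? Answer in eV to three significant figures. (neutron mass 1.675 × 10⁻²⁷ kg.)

p = h/λ = 6.626 × 10⁻³⁴ / 8.390 × 10⁻¹¹ = 7.897 × 10⁻²⁴ kg·m/s.
KE = p²/(2m) = (7.897 × 10⁻²⁴)² / (2 × 1.675 × 10⁻²⁷) = 1.862 × 10⁻²⁰ J = 0.116 eV.

KE = 0.116 eV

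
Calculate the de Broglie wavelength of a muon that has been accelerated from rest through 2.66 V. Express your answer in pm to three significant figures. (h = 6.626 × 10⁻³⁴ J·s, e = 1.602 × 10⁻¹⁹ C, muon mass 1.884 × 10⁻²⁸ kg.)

KE = eV = 1.602 × 10⁻¹⁹ × 2.660 = 4.261 × 10⁻¹⁹ J.
p = √(2mKE) = √(2 × 1.884 × 10⁻²⁸ × 4.261 × 10⁻¹⁹) = 1.267 × 10⁻²³ kg·m/s.
λ = h/p = 6.626 × 10⁻³⁴ / 1.267 × 10⁻²³ = 5.23 × 10⁻¹¹ m = 52.3 pm.

λ = 52.3 pm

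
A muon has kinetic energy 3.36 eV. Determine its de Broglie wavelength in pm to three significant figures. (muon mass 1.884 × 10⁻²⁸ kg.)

KE = 3.36 eV = 5.383 × 10⁻¹⁹ J.
p = √(2mKE) = √(2 × 1.884 × 10⁻²⁸ × 5.383 × 10⁻¹⁹) = 1.424 × 10⁻²³ kg·m/s.
λ = h/p = 6.626 × 10⁻³⁴ / 1.424 × 10⁻²³ = 4.65 × 10⁻¹¹ m = 46.5 pm.

λ = 46.5 pm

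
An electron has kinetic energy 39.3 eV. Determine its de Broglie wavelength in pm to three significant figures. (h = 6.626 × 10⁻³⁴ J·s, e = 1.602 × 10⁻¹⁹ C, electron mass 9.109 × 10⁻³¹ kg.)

KE = 39.3 eV = 6.296 × 10⁻¹⁸ J.
p = √(2mKE) = √(2 × 9.109 × 10⁻³¹ × 6.296 × 10⁻¹⁸) = 3.387 × 10⁻²⁴ kg·m/s.
λ = h/p = 6.626 × 10⁻³⁴ / 3.387 × 10⁻²⁴ = 1.96 × 10⁻¹⁰ m = 196 pm.

λ = 196 pm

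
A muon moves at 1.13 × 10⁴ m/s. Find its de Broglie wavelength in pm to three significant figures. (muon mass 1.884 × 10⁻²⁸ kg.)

p = mv = 1.884 × 10⁻²⁸ × 1.13 × 10⁴ = 2.129 × 10⁻²⁴ kg·m/s.
λ = h/p = 6.626 × 10⁻³⁴ / 2.129 × 10⁻²⁴ = 3.11 × 10⁻¹⁰ m = 311 pm.

λ = 311 pm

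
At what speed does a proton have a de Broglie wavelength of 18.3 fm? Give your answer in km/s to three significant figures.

p = h/λ = 6.626 × 10⁻³⁴ / 1.830 × 10⁻¹⁴ = 3.621 × 10⁻²⁰ kg·m/s.
v = p/m = 3.621 × 10⁻²⁰ / 1.673 × 10⁻²⁷ = 2.16 × 10⁷ m/s = 2.16 × 10⁴ km/s.

v = 2.16 × 10⁴ km/s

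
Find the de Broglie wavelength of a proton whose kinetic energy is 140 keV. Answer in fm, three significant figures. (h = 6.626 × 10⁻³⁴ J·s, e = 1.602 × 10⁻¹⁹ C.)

KE = 140 keV = 2.243 × 10⁻¹⁴ J.
p = √(2mKE) = √(2 × 1.673 × 10⁻²⁷ × 2.243 × 10⁻¹⁴) = 8.663 × 10⁻²¹ kg·m/s.
λ = h/p = 6.626 × 10⁻³⁴ / 8.663 × 10⁻²¹ = 7.65 × 10⁻¹⁴ m = 76.5 fm.

λ = 76.5 fm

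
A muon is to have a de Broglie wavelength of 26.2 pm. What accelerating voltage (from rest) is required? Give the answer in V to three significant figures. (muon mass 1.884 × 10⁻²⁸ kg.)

V = 10.6 V

p = h/λ = 6.626 × 10⁻³⁴ / 2.620 × 10⁻¹¹ = 2.529 × 10⁻²³ kg·m/s.
KE = p²/(2m) = 1.697 × 10⁻¹⁸ J.
V = KE/e = 1.697 × 10⁻¹⁸ / (1.602 × 10⁻¹⁹) = 10.6 V.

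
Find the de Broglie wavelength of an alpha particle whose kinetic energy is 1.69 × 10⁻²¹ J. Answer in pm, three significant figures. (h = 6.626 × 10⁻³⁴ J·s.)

λ = 140 pm

p = √(2mKE) = √(2 × 6.645 × 10⁻²⁷ × 1.690 × 10⁻²¹) = 4.739 × 10⁻²⁴ kg·m/s.
λ = h/p = 6.626 × 10⁻³⁴ / 4.739 × 10⁻²⁴ = 1.40 × 10⁻¹⁰ m = 140 pm.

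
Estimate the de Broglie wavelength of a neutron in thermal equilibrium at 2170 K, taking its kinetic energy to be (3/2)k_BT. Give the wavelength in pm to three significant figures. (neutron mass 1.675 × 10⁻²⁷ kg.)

λ = 54.0 pm

KE = (3/2)k_BT = 1.5 × 1.381 × 10⁻²³ × 2170 = 4.495 × 10⁻²⁰ J.
p = √(2mKE) = √(2 × 1.675 × 10⁻²⁷ × 4.495 × 10⁻²⁰) = 1.227 × 10⁻²³ kg·m/s.
λ = h/p = 5.40 × 10⁻¹¹ m = 54.0 pm.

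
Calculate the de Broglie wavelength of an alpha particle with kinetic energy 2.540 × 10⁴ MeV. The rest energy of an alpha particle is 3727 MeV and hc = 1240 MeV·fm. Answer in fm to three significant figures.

Total energy E = KE + m₀c² = 2.540 × 10⁴ + 3727 = 29127 MeV.
(pc)² = E² − (m₀c²)² = (29127)² − (3727)² = 8.345 × 10⁸ MeV², so pc = 2.889 × 10⁴ MeV.
λ = hc/(pc) = 1240 MeV·fm / 2.889 × 10⁴ MeV = 0.0429 fm.

λ = 0.0429 fm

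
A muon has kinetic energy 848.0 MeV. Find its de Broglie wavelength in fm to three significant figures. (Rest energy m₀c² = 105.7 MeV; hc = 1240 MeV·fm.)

λ = 1.31 fm

Total energy E = KE + m₀c² = 848.0 + 105.7 = 953.7 MeV.
(pc)² = E² − (m₀c²)² = (953.7)² − (105.7)² = 8.984 × 10⁵ MeV², so pc = 947.8 MeV.
λ = hc/(pc) = 1240 MeV·fm / 947.8 MeV = 1.31 fm.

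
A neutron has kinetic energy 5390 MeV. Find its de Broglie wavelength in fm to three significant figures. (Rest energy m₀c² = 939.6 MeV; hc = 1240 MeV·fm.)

λ = 0.198 fm

Total energy E = KE + m₀c² = 5390 + 939.6 = 6329.6 MeV.
(pc)² = E² − (m₀c²)² = (6329.6)² − (939.6)² = 3.918 × 10⁷ MeV², so pc = 6259 MeV.
λ = hc/(pc) = 1240 MeV·fm / 6259 MeV = 0.198 fm.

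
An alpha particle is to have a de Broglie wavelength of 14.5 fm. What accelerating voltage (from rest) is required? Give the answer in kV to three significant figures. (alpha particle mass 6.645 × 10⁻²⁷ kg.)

V = 490 kV

p = h/λ = 6.626 × 10⁻³⁴ / 1.450 × 10⁻¹⁴ = 4.570 × 10⁻²⁰ kg·m/s.
KE = p²/(2m) = 1.571 × 10⁻¹³ J.
V = KE/2e = 1.571 × 10⁻¹³ / (2 × 1.602 × 10⁻¹⁹) = 490 kV.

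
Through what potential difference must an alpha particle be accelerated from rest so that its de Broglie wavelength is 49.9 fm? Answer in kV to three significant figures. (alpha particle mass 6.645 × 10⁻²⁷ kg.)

V = 41.4 kV

p = h/λ = 6.626 × 10⁻³⁴ / 4.990 × 10⁻¹⁴ = 1.328 × 10⁻²⁰ kg·m/s.
KE = p²/(2m) = 1.327 × 10⁻¹⁴ J.
V = KE/2e = 1.327 × 10⁻¹⁴ / (2 × 1.602 × 10⁻¹⁹) = 41.4 kV.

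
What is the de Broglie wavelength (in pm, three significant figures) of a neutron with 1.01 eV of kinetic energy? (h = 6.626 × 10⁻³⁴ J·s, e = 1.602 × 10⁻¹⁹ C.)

KE = 1.01 eV = 1.618 × 10⁻¹⁹ J.
p = √(2mKE) = √(2 × 1.675 × 10⁻²⁷ × 1.618 × 10⁻¹⁹) = 2.328 × 10⁻²³ kg·m/s.
λ = h/p = 6.626 × 10⁻³⁴ / 2.328 × 10⁻²³ = 2.85 × 10⁻¹¹ m = 28.5 pm.

λ = 28.5 pm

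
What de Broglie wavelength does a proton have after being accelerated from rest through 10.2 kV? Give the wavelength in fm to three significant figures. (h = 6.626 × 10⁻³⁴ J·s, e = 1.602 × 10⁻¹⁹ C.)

λ = 283 fm

KE = eV = 1.602 × 10⁻¹⁹ × 1.020 × 10⁴ = 1.634 × 10⁻¹⁵ J.
p = √(2mKE) = √(2 × 1.673 × 10⁻²⁷ × 1.634 × 10⁻¹⁵) = 2.338 × 10⁻²¹ kg·m/s.
λ = h/p = 6.626 × 10⁻³⁴ / 2.338 × 10⁻²¹ = 2.83 × 10⁻¹³ m = 283 fm.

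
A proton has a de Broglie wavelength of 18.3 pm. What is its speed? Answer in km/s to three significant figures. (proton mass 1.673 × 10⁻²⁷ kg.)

p = h/λ = 6.626 × 10⁻³⁴ / 1.830 × 10⁻¹¹ = 3.621 × 10⁻²³ kg·m/s.
v = p/m = 3.621 × 10⁻²³ / 1.673 × 10⁻²⁷ = 2.16 × 10⁴ m/s = 21.6 km/s.

v = 21.6 km/s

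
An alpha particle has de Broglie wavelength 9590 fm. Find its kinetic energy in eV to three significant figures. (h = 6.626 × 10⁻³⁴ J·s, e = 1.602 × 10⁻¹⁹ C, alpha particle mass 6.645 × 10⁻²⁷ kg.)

p = h/λ = 6.626 × 10⁻³⁴ / 9.590 × 10⁻¹² = 6.909 × 10⁻²³ kg·m/s.
KE = p²/(2m) = (6.909 × 10⁻²³)² / (2 × 6.645 × 10⁻²⁷) = 3.592 × 10⁻¹⁹ J = 2.24 eV.

KE = 2.24 eV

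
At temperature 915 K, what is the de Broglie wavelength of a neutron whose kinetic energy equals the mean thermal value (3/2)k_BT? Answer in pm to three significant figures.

λ = 83.2 pm

KE = (3/2)k_BT = 1.5 × 1.381 × 10⁻²³ × 915 = 1.895 × 10⁻²⁰ J.
p = √(2mKE) = √(2 × 1.675 × 10⁻²⁷ × 1.895 × 10⁻²⁰) = 7.968 × 10⁻²⁴ kg·m/s.
λ = h/p = 8.32 × 10⁻¹¹ m = 83.2 pm.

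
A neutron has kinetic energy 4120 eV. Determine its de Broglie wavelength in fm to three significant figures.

KE = 4120 eV = 6.600 × 10⁻¹⁶ J.
p = √(2mKE) = √(2 × 1.675 × 10⁻²⁷ × 6.600 × 10⁻¹⁶) = 1.487 × 10⁻²¹ kg·m/s.
λ = h/p = 6.626 × 10⁻³⁴ / 1.487 × 10⁻²¹ = 4.46 × 10⁻¹³ m = 446 fm.

λ = 446 fm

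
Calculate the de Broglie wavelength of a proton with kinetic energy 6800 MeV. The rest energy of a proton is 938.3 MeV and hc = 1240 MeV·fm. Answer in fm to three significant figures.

Total energy E = KE + m₀c² = 6800 + 938.3 = 7738.3 MeV.
(pc)² = E² − (m₀c²)² = (7738.3)² − (938.3)² = 5.900 × 10⁷ MeV², so pc = 7681 MeV.
λ = hc/(pc) = 1240 MeV·fm / 7681 MeV = 0.161 fm.

λ = 0.161 fm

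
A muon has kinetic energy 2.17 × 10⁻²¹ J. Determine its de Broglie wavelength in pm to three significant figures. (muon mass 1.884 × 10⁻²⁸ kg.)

p = √(2mKE) = √(2 × 1.884 × 10⁻²⁸ × 2.170 × 10⁻²¹) = 9.042 × 10⁻²⁵ kg·m/s.
λ = h/p = 6.626 × 10⁻³⁴ / 9.042 × 10⁻²⁵ = 7.33 × 10⁻¹⁰ m = 733 pm.

λ = 733 pm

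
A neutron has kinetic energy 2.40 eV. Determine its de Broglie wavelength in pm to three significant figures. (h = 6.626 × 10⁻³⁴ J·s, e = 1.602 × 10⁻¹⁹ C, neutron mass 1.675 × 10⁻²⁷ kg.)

λ = 18.5 pm

KE = 2.40 eV = 3.845 × 10⁻¹⁹ J.
p = √(2mKE) = √(2 × 1.675 × 10⁻²⁷ × 3.845 × 10⁻¹⁹) = 3.589 × 10⁻²³ kg·m/s.
λ = h/p = 6.626 × 10⁻³⁴ / 3.589 × 10⁻²³ = 1.85 × 10⁻¹¹ m = 18.5 pm.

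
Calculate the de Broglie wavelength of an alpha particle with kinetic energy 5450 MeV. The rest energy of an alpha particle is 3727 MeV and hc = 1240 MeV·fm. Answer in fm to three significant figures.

Total energy E = KE + m₀c² = 5450 + 3727 = 9177 MeV.
(pc)² = E² − (m₀c²)² = (9177)² − (3727)² = 7.033 × 10⁷ MeV², so pc = 8386 MeV.
λ = hc/(pc) = 1240 MeV·fm / 8386 MeV = 0.148 fm.

λ = 0.148 fm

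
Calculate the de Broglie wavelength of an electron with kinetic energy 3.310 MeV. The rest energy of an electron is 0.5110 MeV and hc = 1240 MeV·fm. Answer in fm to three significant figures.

Total energy E = KE + m₀c² = 3.310 + 0.5110 = 3.8210 MeV.
(pc)² = E² − (m₀c²)² = (3.8210)² − (0.5110)² = 14.34 MeV², so pc = 3.787 MeV.
λ = hc/(pc) = 1240 MeV·fm / 3.787 MeV = 327 fm.

λ = 327 fm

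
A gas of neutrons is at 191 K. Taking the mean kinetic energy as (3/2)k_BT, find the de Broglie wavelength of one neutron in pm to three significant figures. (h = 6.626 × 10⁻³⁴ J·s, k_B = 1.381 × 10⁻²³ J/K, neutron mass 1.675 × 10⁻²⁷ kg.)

KE = (3/2)k_BT = 1.5 × 1.381 × 10⁻²³ × 191 = 3.957 × 10⁻²¹ J.
p = √(2mKE) = √(2 × 1.675 × 10⁻²⁷ × 3.957 × 10⁻²¹) = 3.641 × 10⁻²⁴ kg·m/s.
λ = h/p = 1.82 × 10⁻¹⁰ m = 182 pm.

λ = 182 pm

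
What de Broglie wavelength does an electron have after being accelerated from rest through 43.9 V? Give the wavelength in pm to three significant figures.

λ = 185 pm

KE = eV = 1.602 × 10⁻¹⁹ × 43.90 = 7.033 × 10⁻¹⁸ J.
p = √(2mKE) = √(2 × 9.109 × 10⁻³¹ × 7.033 × 10⁻¹⁸) = 3.579 × 10⁻²⁴ kg·m/s.
λ = h/p = 6.626 × 10⁻³⁴ / 3.579 × 10⁻²⁴ = 1.85 × 10⁻¹⁰ m = 185 pm.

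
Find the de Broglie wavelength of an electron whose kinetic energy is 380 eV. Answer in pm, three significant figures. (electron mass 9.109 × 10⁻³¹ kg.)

KE = 380 eV = 6.088 × 10⁻¹⁷ J.
p = √(2mKE) = √(2 × 9.109 × 10⁻³¹ × 6.088 × 10⁻¹⁷) = 1.053 × 10⁻²³ kg·m/s.
λ = h/p = 6.626 × 10⁻³⁴ / 1.053 × 10⁻²³ = 6.29 × 10⁻¹¹ m = 62.9 pm.

λ = 62.9 pm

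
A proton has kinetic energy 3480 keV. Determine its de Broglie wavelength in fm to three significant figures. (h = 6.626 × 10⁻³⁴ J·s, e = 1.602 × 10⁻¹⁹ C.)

KE = 3480 keV = 5.575 × 10⁻¹³ J.
p = √(2mKE) = √(2 × 1.673 × 10⁻²⁷ × 5.575 × 10⁻¹³) = 4.319 × 10⁻²⁰ kg·m/s.
λ = h/p = 6.626 × 10⁻³⁴ / 4.319 × 10⁻²⁰ = 1.53 × 10⁻¹⁴ m = 15.3 fm.

λ = 15.3 fm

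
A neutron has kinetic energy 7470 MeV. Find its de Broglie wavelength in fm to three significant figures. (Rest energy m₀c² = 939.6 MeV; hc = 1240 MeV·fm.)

λ = 0.148 fm

Total energy E = KE + m₀c² = 7470 + 939.6 = 8409.6 MeV.
(pc)² = E² − (m₀c²)² = (8409.6)² − (939.6)² = 6.984 × 10⁷ MeV², so pc = 8357 MeV.
λ = hc/(pc) = 1240 MeV·fm / 8357 MeV = 0.148 fm.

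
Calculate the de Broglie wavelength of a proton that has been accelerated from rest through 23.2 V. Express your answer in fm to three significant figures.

KE = eV = 1.602 × 10⁻¹⁹ × 23.20 = 3.717 × 10⁻¹⁸ J.
p = √(2mKE) = √(2 × 1.673 × 10⁻²⁷ × 3.717 × 10⁻¹⁸) = 1.115 × 10⁻²² kg·m/s.
λ = h/p = 6.626 × 10⁻³⁴ / 1.115 × 10⁻²² = 5.94 × 10⁻¹² m = 5940 fm.

λ = 5940 fm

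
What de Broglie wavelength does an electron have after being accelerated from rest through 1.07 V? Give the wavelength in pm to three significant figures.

KE = eV = 1.602 × 10⁻¹⁹ × 1.070 = 1.714 × 10⁻¹⁹ J.
p = √(2mKE) = √(2 × 9.109 × 10⁻³¹ × 1.714 × 10⁻¹⁹) = 5.588 × 10⁻²⁵ kg·m/s.
λ = h/p = 6.626 × 10⁻³⁴ / 5.588 × 10⁻²⁵ = 1.19 × 10⁻⁹ m = 1190 pm.

λ = 1190 pm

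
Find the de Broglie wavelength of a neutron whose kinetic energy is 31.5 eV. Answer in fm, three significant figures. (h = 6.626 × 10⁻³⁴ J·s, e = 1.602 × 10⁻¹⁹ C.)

KE = 31.5 eV = 5.046 × 10⁻¹⁸ J.
p = √(2mKE) = √(2 × 1.675 × 10⁻²⁷ × 5.046 × 10⁻¹⁸) = 1.300 × 10⁻²² kg·m/s.
λ = h/p = 6.626 × 10⁻³⁴ / 1.300 × 10⁻²² = 5.10 × 10⁻¹² m = 5100 fm.

λ = 5100 fm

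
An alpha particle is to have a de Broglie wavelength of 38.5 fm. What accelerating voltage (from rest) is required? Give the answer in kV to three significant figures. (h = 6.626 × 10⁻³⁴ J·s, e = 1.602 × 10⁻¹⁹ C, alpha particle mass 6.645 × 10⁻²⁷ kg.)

p = h/λ = 6.626 × 10⁻³⁴ / 3.850 × 10⁻¹⁴ = 1.721 × 10⁻²⁰ kg·m/s.
KE = p²/(2m) = 2.229 × 10⁻¹⁴ J.
V = KE/2e = 2.229 × 10⁻¹⁴ / (2 × 1.602 × 10⁻¹⁹) = 69.6 kV.

V = 69.6 kV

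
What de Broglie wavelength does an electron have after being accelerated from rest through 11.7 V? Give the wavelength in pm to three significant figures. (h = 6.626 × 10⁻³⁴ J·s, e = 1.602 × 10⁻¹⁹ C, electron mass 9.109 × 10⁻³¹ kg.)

KE = eV = 1.602 × 10⁻¹⁹ × 11.70 = 1.874 × 10⁻¹⁸ J.
p = √(2mKE) = √(2 × 9.109 × 10⁻³¹ × 1.874 × 10⁻¹⁸) = 1.848 × 10⁻²⁴ kg·m/s.
λ = h/p = 6.626 × 10⁻³⁴ / 1.848 × 10⁻²⁴ = 3.59 × 10⁻¹⁰ m = 359 pm.

λ = 359 pm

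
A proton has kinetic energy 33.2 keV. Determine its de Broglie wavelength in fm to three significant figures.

KE = 33.2 keV = 5.319 × 10⁻¹⁵ J.
p = √(2mKE) = √(2 × 1.673 × 10⁻²⁷ × 5.319 × 10⁻¹⁵) = 4.219 × 10⁻²¹ kg·m/s.
λ = h/p = 6.626 × 10⁻³⁴ / 4.219 × 10⁻²¹ = 1.57 × 10⁻¹³ m = 157 fm.

λ = 157 fm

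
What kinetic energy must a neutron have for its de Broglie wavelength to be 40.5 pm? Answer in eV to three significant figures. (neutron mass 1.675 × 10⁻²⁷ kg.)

p = h/λ = 6.626 × 10⁻³⁴ / 4.050 × 10⁻¹¹ = 1.636 × 10⁻²³ kg·m/s.
KE = p²/(2m) = (1.636 × 10⁻²³)² / (2 × 1.675 × 10⁻²⁷) = 7.990 × 10⁻²⁰ J = 0.499 eV.

KE = 0.499 eV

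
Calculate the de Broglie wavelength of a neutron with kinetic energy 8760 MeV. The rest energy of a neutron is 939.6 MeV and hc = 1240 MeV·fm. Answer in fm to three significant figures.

λ = 0.128 fm

Total energy E = KE + m₀c² = 8760 + 939.6 = 9699.6 MeV.
(pc)² = E² − (m₀c²)² = (9699.6)² − (939.6)² = 9.320 × 10⁷ MeV², so pc = 9654 MeV.
λ = hc/(pc) = 1240 MeV·fm / 9654 MeV = 0.128 fm.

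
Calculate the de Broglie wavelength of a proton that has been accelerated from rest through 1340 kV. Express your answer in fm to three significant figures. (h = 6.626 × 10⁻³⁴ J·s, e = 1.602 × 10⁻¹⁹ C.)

λ = 24.7 fm

KE = eV = 1.602 × 10⁻¹⁹ × 1.340 × 10⁶ = 2.147 × 10⁻¹³ J.
p = √(2mKE) = √(2 × 1.673 × 10⁻²⁷ × 2.147 × 10⁻¹³) = 2.680 × 10⁻²⁰ kg·m/s.
λ = h/p = 6.626 × 10⁻³⁴ / 2.680 × 10⁻²⁰ = 2.47 × 10⁻¹⁴ m = 24.7 fm.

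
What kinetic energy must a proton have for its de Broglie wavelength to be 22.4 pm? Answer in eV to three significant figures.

p = h/λ = 6.626 × 10⁻³⁴ / 2.240 × 10⁻¹¹ = 2.958 × 10⁻²³ kg·m/s.
KE = p²/(2m) = (2.958 × 10⁻²³)² / (2 × 1.673 × 10⁻²⁷) = 2.615 × 10⁻¹⁹ J = 1.63 eV.

KE = 1.63 eV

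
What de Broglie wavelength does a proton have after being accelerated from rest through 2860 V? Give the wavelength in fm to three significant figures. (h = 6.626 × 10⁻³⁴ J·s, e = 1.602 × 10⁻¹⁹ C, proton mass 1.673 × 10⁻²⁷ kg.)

λ = 535 fm

KE = eV = 1.602 × 10⁻¹⁹ × 2860 = 4.582 × 10⁻¹⁶ J.
p = √(2mKE) = √(2 × 1.673 × 10⁻²⁷ × 4.582 × 10⁻¹⁶) = 1.238 × 10⁻²¹ kg·m/s.
λ = h/p = 6.626 × 10⁻³⁴ / 1.238 × 10⁻²¹ = 5.35 × 10⁻¹³ m = 535 fm.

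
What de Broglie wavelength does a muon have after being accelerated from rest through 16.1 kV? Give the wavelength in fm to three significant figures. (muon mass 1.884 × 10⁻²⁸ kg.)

KE = eV = 1.602 × 10⁻¹⁹ × 1.610 × 10⁴ = 2.579 × 10⁻¹⁵ J.
p = √(2mKE) = √(2 × 1.884 × 10⁻²⁸ × 2.579 × 10⁻¹⁵) = 9.858 × 10⁻²² kg·m/s.
λ = h/p = 6.626 × 10⁻³⁴ / 9.858 × 10⁻²² = 6.72 × 10⁻¹³ m = 672 fm.

λ = 672 fm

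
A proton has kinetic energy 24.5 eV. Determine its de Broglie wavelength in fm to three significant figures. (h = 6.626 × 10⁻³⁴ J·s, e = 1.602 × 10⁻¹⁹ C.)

KE = 24.5 eV = 3.925 × 10⁻¹⁸ J.
p = √(2mKE) = √(2 × 1.673 × 10⁻²⁷ × 3.925 × 10⁻¹⁸) = 1.146 × 10⁻²² kg·m/s.
λ = h/p = 6.626 × 10⁻³⁴ / 1.146 × 10⁻²² = 5.78 × 10⁻¹² m = 5780 fm.

λ = 5780 fm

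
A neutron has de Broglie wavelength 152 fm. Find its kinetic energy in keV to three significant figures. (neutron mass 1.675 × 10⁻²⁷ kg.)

p = h/λ = 6.626 × 10⁻³⁴ / 1.520 × 10⁻¹³ = 4.359 × 10⁻²¹ kg·m/s.
KE = p²/(2m) = (4.359 × 10⁻²¹)² / (2 × 1.675 × 10⁻²⁷) = 5.672 × 10⁻¹⁵ J = 35.4 keV.

KE = 35.4 keV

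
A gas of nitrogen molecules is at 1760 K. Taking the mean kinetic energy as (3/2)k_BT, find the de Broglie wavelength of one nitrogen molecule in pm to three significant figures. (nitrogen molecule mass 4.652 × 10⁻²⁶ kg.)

λ = 11.4 pm

KE = (3/2)k_BT = 1.5 × 1.381 × 10⁻²³ × 1760 = 3.646 × 10⁻²⁰ J.
p = √(2mKE) = √(2 × 4.652 × 10⁻²⁶ × 3.646 × 10⁻²⁰) = 5.824 × 10⁻²³ kg·m/s.
λ = h/p = 1.14 × 10⁻¹¹ m = 11.4 pm.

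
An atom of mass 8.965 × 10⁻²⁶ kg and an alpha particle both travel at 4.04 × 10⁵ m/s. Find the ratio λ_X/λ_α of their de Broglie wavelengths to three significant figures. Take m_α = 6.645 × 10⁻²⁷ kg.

At fixed v, p = mv so λ = h/(mv) ∝ 1/m.
λ_X/λ_α = m_α/m_X = 6.645 × 10⁻²⁷/8.965 × 10⁻²⁶ = 0.0741.

λ_X/λ_α = 0.0741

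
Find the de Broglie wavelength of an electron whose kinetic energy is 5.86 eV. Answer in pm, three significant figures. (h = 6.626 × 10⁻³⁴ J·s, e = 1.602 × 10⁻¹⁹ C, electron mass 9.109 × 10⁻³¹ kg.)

λ = 507 pm

KE = 5.86 eV = 9.388 × 10⁻¹⁹ J.
p = √(2mKE) = √(2 × 9.109 × 10⁻³¹ × 9.388 × 10⁻¹⁹) = 1.308 × 10⁻²⁴ kg·m/s.
λ = h/p = 6.626 × 10⁻³⁴ / 1.308 × 10⁻²⁴ = 5.07 × 10⁻¹⁰ m = 507 pm.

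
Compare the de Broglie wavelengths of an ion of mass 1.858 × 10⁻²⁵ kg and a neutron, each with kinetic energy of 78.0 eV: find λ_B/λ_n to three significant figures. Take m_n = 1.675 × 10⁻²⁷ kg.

λ_B/λ_n = 0.0949

At fixed KE, p = √(2mKE) so λ = h/p ∝ 1/√m.
λ_B/λ_n = √(m_n/m_B) = √(1.675 × 10⁻²⁷/1.858 × 10⁻²⁵) = √(9.015 × 10⁻³) = 0.0949.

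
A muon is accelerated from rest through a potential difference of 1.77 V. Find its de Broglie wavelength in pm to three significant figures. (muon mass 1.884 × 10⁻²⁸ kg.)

KE = eV = 1.602 × 10⁻¹⁹ × 1.770 = 2.836 × 10⁻¹⁹ J.
p = √(2mKE) = √(2 × 1.884 × 10⁻²⁸ × 2.836 × 10⁻¹⁹) = 1.034 × 10⁻²³ kg·m/s.
λ = h/p = 6.626 × 10⁻³⁴ / 1.034 × 10⁻²³ = 6.41 × 10⁻¹¹ m = 64.1 pm.

λ = 64.1 pm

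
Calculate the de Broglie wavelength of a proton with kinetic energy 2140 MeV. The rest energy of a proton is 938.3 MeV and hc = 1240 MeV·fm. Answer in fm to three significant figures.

Total energy E = KE + m₀c² = 2140 + 938.3 = 3078.3 MeV.
(pc)² = E² − (m₀c²)² = (3078.3)² − (938.3)² = 8.596 × 10⁶ MeV², so pc = 2932 MeV.
λ = hc/(pc) = 1240 MeV·fm / 2932 MeV = 0.423 fm.

λ = 0.423 fm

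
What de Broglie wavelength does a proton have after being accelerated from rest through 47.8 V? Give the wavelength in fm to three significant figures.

KE = eV = 1.602 × 10⁻¹⁹ × 47.80 = 7.658 × 10⁻¹⁸ J.
p = √(2mKE) = √(2 × 1.673 × 10⁻²⁷ × 7.658 × 10⁻¹⁸) = 1.601 × 10⁻²² kg·m/s.
λ = h/p = 6.626 × 10⁻³⁴ / 1.601 × 10⁻²² = 4.14 × 10⁻¹² m = 4140 fm.

λ = 4140 fm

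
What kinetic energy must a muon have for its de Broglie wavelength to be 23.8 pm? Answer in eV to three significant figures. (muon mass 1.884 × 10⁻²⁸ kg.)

KE = 12.8 eV

p = h/λ = 6.626 × 10⁻³⁴ / 2.380 × 10⁻¹¹ = 2.784 × 10⁻²³ kg·m/s.
KE = p²/(2m) = (2.784 × 10⁻²³)² / (2 × 1.884 × 10⁻²⁸) = 2.057 × 10⁻¹⁸ J = 12.8 eV.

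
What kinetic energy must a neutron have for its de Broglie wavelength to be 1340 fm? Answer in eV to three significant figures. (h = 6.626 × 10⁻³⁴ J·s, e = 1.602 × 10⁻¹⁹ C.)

p = h/λ = 6.626 × 10⁻³⁴ / 1.340 × 10⁻¹² = 4.945 × 10⁻²² kg·m/s.
KE = p²/(2m) = (4.945 × 10⁻²²)² / (2 × 1.675 × 10⁻²⁷) = 7.299 × 10⁻¹⁷ J = 456 eV.

KE = 456 eV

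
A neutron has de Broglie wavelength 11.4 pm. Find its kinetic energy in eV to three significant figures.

KE = 6.29 eV

p = h/λ = 6.626 × 10⁻³⁴ / 1.140 × 10⁻¹¹ = 5.812 × 10⁻²³ kg·m/s.
KE = p²/(2m) = (5.812 × 10⁻²³)² / (2 × 1.675 × 10⁻²⁷) = 1.008 × 10⁻¹⁸ J = 6.29 eV.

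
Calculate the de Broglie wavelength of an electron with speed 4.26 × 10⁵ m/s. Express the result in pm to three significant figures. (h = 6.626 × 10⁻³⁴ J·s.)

p = mv = 9.109 × 10⁻³¹ × 4.26 × 10⁵ = 3.880 × 10⁻²⁵ kg·m/s.
λ = h/p = 6.626 × 10⁻³⁴ / 3.880 × 10⁻²⁵ = 1.71 × 10⁻⁹ m = 1710 pm.

λ = 1710 pm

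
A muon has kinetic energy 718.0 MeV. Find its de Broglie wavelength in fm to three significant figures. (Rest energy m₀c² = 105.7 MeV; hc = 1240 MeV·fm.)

Total energy E = KE + m₀c² = 718.0 + 105.7 = 823.7 MeV.
(pc)² = E² − (m₀c²)² = (823.7)² − (105.7)² = 6.673 × 10⁵ MeV², so pc = 816.9 MeV.
λ = hc/(pc) = 1240 MeV·fm / 816.9 MeV = 1.52 fm.

λ = 1.52 fm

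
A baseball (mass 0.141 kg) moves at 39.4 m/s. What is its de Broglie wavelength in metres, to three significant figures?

p = mv = 0.141 × 39.4 = 5.555 kg·m/s.
λ = h/p = 6.626 × 10⁻³⁴ / 5.555 = 1.19 × 10⁻³⁴ m.

λ = 1.19 × 10⁻³⁴ m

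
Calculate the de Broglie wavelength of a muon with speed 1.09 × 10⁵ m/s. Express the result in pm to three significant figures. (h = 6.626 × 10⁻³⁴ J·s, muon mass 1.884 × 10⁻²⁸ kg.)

λ = 32.3 pm

p = mv = 1.884 × 10⁻²⁸ × 1.09 × 10⁵ = 2.054 × 10⁻²³ kg·m/s.
λ = h/p = 6.626 × 10⁻³⁴ / 2.054 × 10⁻²³ = 3.23 × 10⁻¹¹ m = 32.3 pm.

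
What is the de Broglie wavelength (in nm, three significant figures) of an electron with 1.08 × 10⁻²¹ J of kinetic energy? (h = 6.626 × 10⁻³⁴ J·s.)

λ = 14.9 nm

p = √(2mKE) = √(2 × 9.109 × 10⁻³¹ × 1.080 × 10⁻²¹) = 4.436 × 10⁻²⁶ kg·m/s.
λ = h/p = 6.626 × 10⁻³⁴ / 4.436 × 10⁻²⁶ = 1.49 × 10⁻⁸ m = 14.9 nm.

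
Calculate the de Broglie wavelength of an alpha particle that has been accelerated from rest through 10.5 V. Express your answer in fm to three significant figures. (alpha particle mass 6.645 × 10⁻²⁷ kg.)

λ = 3130 fm

KE = 2eV = 2 × 1.602 × 10⁻¹⁹ × 10.50 = 3.364 × 10⁻¹⁸ J.
p = √(2mKE) = √(2 × 6.645 × 10⁻²⁷ × 3.364 × 10⁻¹⁸) = 2.114 × 10⁻²² kg·m/s.
λ = h/p = 6.626 × 10⁻³⁴ / 2.114 × 10⁻²² = 3.13 × 10⁻¹² m = 3130 fm.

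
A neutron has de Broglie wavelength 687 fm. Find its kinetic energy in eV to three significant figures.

p = h/λ = 6.626 × 10⁻³⁴ / 6.870 × 10⁻¹³ = 9.645 × 10⁻²² kg·m/s.
KE = p²/(2m) = (9.645 × 10⁻²²)² / (2 × 1.675 × 10⁻²⁷) = 2.777 × 10⁻¹⁶ J = 1730 eV.

KE = 1730 eV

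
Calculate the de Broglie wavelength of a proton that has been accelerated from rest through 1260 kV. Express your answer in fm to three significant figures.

λ = 25.5 fm

KE = eV = 1.602 × 10⁻¹⁹ × 1.260 × 10⁶ = 2.019 × 10⁻¹³ J.
p = √(2mKE) = √(2 × 1.673 × 10⁻²⁷ × 2.019 × 10⁻¹³) = 2.599 × 10⁻²⁰ kg·m/s.
λ = h/p = 6.626 × 10⁻³⁴ / 2.599 × 10⁻²⁰ = 2.55 × 10⁻¹⁴ m = 25.5 fm.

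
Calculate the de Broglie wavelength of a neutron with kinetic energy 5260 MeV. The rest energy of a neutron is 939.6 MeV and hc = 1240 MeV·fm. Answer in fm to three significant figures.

Total energy E = KE + m₀c² = 5260 + 939.6 = 6199.6 MeV.
(pc)² = E² − (m₀c²)² = (6199.6)² − (939.6)² = 3.755 × 10⁷ MeV², so pc = 6128 MeV.
λ = hc/(pc) = 1240 MeV·fm / 6128 MeV = 0.202 fm.

λ = 0.202 fm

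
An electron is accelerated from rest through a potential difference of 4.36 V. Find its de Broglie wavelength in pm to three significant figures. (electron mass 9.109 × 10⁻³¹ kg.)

KE = eV = 1.602 × 10⁻¹⁹ × 4.360 = 6.985 × 10⁻¹⁹ J.
p = √(2mKE) = √(2 × 9.109 × 10⁻³¹ × 6.985 × 10⁻¹⁹) = 1.128 × 10⁻²⁴ kg·m/s.
λ = h/p = 6.626 × 10⁻³⁴ / 1.128 × 10⁻²⁴ = 5.87 × 10⁻¹⁰ m = 587 pm.

λ = 587 pm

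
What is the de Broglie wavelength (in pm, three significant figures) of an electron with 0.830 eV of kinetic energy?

KE = 0.830 eV = 1.330 × 10⁻¹⁹ J.
p = √(2mKE) = √(2 × 9.109 × 10⁻³¹ × 1.330 × 10⁻¹⁹) = 4.922 × 10⁻²⁵ kg·m/s.
λ = h/p = 6.626 × 10⁻³⁴ / 4.922 × 10⁻²⁵ = 1.35 × 10⁻⁹ m = 1350 pm.

λ = 1350 pm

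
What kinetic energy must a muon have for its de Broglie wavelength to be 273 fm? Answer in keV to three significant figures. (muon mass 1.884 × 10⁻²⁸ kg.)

KE = 97.6 keV

p = h/λ = 6.626 × 10⁻³⁴ / 2.730 × 10⁻¹³ = 2.427 × 10⁻²¹ kg·m/s.
KE = p²/(2m) = (2.427 × 10⁻²¹)² / (2 × 1.884 × 10⁻²⁸) = 1.563 × 10⁻¹⁴ J = 97.6 keV.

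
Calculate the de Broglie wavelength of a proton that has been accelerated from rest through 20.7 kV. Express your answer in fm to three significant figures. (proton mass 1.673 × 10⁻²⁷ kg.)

λ = 199 fm

KE = eV = 1.602 × 10⁻¹⁹ × 2.070 × 10⁴ = 3.316 × 10⁻¹⁵ J.
p = √(2mKE) = √(2 × 1.673 × 10⁻²⁷ × 3.316 × 10⁻¹⁵) = 3.331 × 10⁻²¹ kg·m/s.
λ = h/p = 6.626 × 10⁻³⁴ / 3.331 × 10⁻²¹ = 1.99 × 10⁻¹³ m = 199 fm.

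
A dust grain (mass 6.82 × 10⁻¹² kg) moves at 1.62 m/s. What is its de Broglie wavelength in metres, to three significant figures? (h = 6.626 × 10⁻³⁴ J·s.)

p = mv = 6.82 × 10⁻¹² × 1.62 = 1.105 × 10⁻¹¹ kg·m/s.
λ = h/p = 6.626 × 10⁻³⁴ / 1.105 × 10⁻¹¹ = 6.00 × 10⁻²³ m.

λ = 6.00 × 10⁻²³ m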